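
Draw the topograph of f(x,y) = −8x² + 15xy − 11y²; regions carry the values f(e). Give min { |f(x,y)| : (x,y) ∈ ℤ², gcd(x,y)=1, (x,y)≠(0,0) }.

translate: b→1 (≡-15 mod 16), so (8,-15,11)→(8,1,4)
flip: (8,1,4)→(4,-1,8)
reduced (well bottom): (4,-1,8) with a≤c, −a<b≤a
well minimum |f| = |-4| = 4 (negative-definite)

4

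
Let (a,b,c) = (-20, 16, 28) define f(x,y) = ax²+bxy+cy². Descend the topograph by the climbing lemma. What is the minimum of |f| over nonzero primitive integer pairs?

river: ρ → (28,40,-8)
river: ρ → (-8,40,28)
river: ρ → (28,16,-20)
river: ρ → (-20,24,24)
river: ρ → (24,24,-20)
river: ρ → (-20,16,28)
closes: descent 0, river 6
min |a| on river = 8

8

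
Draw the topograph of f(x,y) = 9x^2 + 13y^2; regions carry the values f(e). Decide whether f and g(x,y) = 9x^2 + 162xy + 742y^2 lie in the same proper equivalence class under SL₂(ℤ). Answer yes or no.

D₁ = -468, D₂ = -468
f: reduced (well bottom): (9,0,13) with a≤c, −a<b≤a
g: translate: b→0 (≡162 mod 18), so (9,162,742)→(9,0,13)
g: reduced (well bottom): (9,0,13) with a≤c, −a<b≤a
reduced forms (9, 0, 13) vs (9, 0, 13) ⇒ equivalent

yes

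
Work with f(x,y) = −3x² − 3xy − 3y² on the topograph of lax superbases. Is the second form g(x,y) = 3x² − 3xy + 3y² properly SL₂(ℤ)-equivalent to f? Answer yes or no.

D₁ = -27, D₂ = -27
f is negative-definite; reduce −f:
−f: reduced (well bottom): (3,3,3) with a≤c, −a<b≤a
flip sign back: reduced form of f is (-3,-3,-3)
g: translate: b→3 (≡-3 mod 6), so (3,-3,3)→(3,3,3)
g: reduced (well bottom): (3,3,3) with a≤c, −a<b≤a
reduced forms (-3, -3, -3) vs (3, 3, 3) ⇒ inequivalent

no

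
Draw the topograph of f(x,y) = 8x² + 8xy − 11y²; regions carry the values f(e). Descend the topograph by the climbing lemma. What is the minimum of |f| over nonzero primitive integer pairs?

river: ρ → (-11,14,5)
river: ρ → (5,16,-8)
river: ρ → (-8,16,5)
river: ρ → (5,14,-11)
river: ρ → (-11,8,8)
river: ρ → (8,8,-11)
closes: descent 0, river 6
min |a| on river = 5

5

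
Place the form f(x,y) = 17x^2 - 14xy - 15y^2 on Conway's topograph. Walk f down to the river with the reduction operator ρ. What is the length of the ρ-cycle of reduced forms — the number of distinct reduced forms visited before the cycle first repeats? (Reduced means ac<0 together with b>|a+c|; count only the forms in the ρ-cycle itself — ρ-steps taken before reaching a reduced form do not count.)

D = 1216, ⌊√D⌋ = 34
descent: ρ → (-15,14,17)  [lands on river]
river: ρ → (17,20,-12)
river: ρ → (-12,28,9)
river: ρ → (9,26,-15)
river: ρ → (-15,34,1)
river: ρ → (1,34,-15)
river: ρ → (-15,26,9)
river: ρ → (9,28,-12)
river: ρ → (-12,20,17)
river: ρ → (17,14,-15)
river: ρ → (-15,16,16)
river: ρ → (16,16,-15)
ρ-cycle length = 12 (tail of 1 descent step not counted)

12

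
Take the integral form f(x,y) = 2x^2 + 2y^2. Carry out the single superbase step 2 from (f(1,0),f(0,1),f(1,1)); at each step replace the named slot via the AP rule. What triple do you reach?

start (2,2,4) = (f(1,0),f(0,1),f(1,1))
replace slot 2: 2·(2+4) − 2 = 10 → (2,10,4)

2,10,4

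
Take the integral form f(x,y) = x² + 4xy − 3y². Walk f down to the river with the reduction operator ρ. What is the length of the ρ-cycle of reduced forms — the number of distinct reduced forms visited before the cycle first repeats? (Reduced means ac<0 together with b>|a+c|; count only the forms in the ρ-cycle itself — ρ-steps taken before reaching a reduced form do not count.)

D = 28, ⌊√D⌋ = 5
river: ρ → (-3,2,2)
river: ρ → (2,2,-3)
river: ρ → (-3,4,1)
river: ρ → (1,4,-3)
ρ-cycle length = 4 (tail of 0 descent steps not counted)

4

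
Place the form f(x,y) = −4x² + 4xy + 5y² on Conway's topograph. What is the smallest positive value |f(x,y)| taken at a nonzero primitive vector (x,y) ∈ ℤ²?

river: ρ → (5,6,-3)
river: ρ → (-3,6,5)
river: ρ → (5,4,-4)
river: ρ → (-4,4,5)
closes: descent 0, river 4
min |a| on river = 3

3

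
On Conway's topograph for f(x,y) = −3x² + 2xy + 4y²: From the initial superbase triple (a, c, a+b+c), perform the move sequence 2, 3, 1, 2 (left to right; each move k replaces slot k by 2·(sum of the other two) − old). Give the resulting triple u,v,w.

start (-3,4,3) = (f(1,0),f(0,1),f(1,1))
replace slot 2: 2·((-3)+3) − 4 = -4 → (-3,-4,3)
replace slot 3: 2·((-3)+(-4)) − 3 = -17 → (-3,-4,-17)
replace slot 1: 2·((-4)+(-17)) − (-3) = -39 → (-39,-4,-17)
replace slot 2: 2·((-39)+(-17)) − (-4) = -108 → (-39,-108,-17)

-39,-108,-17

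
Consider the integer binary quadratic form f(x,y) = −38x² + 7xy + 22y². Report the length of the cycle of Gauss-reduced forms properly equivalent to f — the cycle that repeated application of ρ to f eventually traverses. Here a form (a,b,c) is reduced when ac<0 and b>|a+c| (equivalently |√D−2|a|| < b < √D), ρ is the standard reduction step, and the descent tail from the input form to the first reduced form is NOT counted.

D = 3393, ⌊√D⌋ = 58
descent: ρ → (22,37,-23)  [lands on river]
river: ρ → (-23,55,4)
river: ρ → (4,57,-9)
river: ρ → (-9,51,22)
ρ-cycle length = 4 (tail of 1 descent step not counted)

4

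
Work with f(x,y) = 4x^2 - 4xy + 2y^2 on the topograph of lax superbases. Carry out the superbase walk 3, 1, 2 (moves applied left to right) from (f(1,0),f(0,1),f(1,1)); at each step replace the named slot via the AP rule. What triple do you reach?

start (4,2,2) = (f(1,0),f(0,1),f(1,1))
replace slot 3: 2·(4+2) − 2 = 10 → (4,2,10)
replace slot 1: 2·(2+10) − 4 = 20 → (20,2,10)
replace slot 2: 2·(20+10) − 2 = 58 → (20,58,10)

20,58,10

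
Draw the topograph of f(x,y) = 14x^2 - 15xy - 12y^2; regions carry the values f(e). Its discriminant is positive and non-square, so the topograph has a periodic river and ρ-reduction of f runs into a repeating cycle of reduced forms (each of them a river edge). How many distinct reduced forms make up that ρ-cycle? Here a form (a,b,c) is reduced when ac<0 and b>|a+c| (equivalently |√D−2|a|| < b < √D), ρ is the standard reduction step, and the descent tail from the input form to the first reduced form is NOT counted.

D = 897, ⌊√D⌋ = 29
descent: ρ → (-12,15,14)  [lands on river]
river: ρ → (14,13,-13)
river: ρ → (-13,13,14)
river: ρ → (14,15,-12)
river: ρ → (-12,9,17)
river: ρ → (17,25,-4)
river: ρ → (-4,23,23)
river: ρ → (23,23,-4)
river: ρ → (-4,25,17)
river: ρ → (17,9,-12)
ρ-cycle length = 10 (tail of 1 descent step not counted)

10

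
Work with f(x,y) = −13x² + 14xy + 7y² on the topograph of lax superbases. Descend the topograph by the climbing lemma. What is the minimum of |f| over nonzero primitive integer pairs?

river: ρ → (7,14,-13)
river: ρ → (-13,12,8)
river: ρ → (8,20,-5)
river: ρ → (-5,20,8)
river: ρ → (8,12,-13)
river: ρ → (-13,14,7)
closes: descent 0, river 6
min |a| on river = 5

5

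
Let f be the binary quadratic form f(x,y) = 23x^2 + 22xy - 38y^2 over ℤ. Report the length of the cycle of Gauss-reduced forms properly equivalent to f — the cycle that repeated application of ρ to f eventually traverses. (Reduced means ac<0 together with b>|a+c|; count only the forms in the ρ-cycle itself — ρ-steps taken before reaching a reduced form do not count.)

D = 3980, ⌊√D⌋ = 63
river: ρ → (-38,54,7)
river: ρ → (7,58,-22)
river: ρ → (-22,30,35)
river: ρ → (35,40,-17)
river: ρ → (-17,62,2)
river: ρ → (2,62,-17)
river: ρ → (-17,40,35)
river: ρ → (35,30,-22)
river: ρ → (-22,58,7)
river: ρ → (7,54,-38)
river: ρ → (-38,22,23)
river: ρ → (23,24,-37)
river: ρ → (-37,50,10)
river: ρ → (10,50,-37)
river: ρ → (-37,24,23)
river: ρ → (23,22,-38)
ρ-cycle length = 16 (tail of 0 descent steps not counted)

16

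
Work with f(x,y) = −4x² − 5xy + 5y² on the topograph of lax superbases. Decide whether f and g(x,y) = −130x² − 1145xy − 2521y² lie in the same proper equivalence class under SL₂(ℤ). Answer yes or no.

D₁ = 105, D₂ = 105
river cycle of f (length 6): (5, 5, -4), (-4, 3, 6), (6, 9, -1), (-1, 9, 6), (6, 3, -4), (-4, 5, 5)
river cycle of g (length 6): (-4, 3, 6), (6, 9, -1), (-1, 9, 6), (6, 3, -4), (-4, 5, 5), (5, 5, -4)
cycles coincide ⇒ equivalent

yes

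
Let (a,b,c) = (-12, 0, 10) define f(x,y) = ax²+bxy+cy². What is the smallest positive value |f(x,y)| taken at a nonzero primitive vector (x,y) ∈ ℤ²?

descent: ρ → (10,20,-2)  [lands on river]
river: ρ → (-2,20,10)
closes: descent 1, river 2
min |a| on river = 2

2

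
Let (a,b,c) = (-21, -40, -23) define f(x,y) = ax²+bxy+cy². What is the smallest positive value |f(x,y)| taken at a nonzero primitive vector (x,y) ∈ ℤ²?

translate: b→-2 (≡40 mod 42), so (21,40,23)→(21,-2,4)
flip: (21,-2,4)→(4,2,21)
reduced (well bottom): (4,2,21) with a≤c, −a<b≤a
well minimum |f| = |-4| = 4 (negative-definite)

4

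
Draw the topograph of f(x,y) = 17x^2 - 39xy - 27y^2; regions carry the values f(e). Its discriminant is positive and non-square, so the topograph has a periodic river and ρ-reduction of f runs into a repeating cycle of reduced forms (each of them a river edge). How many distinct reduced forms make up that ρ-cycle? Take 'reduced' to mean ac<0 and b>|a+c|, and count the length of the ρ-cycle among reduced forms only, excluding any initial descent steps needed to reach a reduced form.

D = 3357, ⌊√D⌋ = 57
descent: ρ → (-27,39,17)  [lands on river]
river: ρ → (17,29,-37)
river: ρ → (-37,45,9)
river: ρ → (9,45,-37)
river: ρ → (-37,29,17)
river: ρ → (17,39,-27)
river: ρ → (-27,15,29)
river: ρ → (29,43,-13)
river: ρ → (-13,35,41)
river: ρ → (41,47,-7)
river: ρ → (-7,51,27)
river: ρ → (27,57,-1)
river: ρ → (-1,57,27)
river: ρ → (27,51,-7)
river: ρ → (-7,47,41)
river: ρ → (41,35,-13)
river: ρ → (-13,43,29)
river: ρ → (29,15,-27)
ρ-cycle length = 18 (tail of 1 descent step not counted)

18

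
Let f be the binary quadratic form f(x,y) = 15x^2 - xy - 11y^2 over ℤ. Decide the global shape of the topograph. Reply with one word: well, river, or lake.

D = b²−4ac = (-1)² − 4·15·(-11) = 661
D > 0 non-square ⇒ indefinite ⇒ periodic river

river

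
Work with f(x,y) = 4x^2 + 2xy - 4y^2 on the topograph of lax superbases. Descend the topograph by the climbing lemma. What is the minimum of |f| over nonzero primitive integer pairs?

river: ρ → (-4,6,2)
river: ρ → (2,6,-4)
river: ρ → (-4,2,4)
river: ρ → (4,6,-2)
river: ρ → (-2,6,4)
river: ρ → (4,2,-4)
closes: descent 0, river 6
min |a| on river = 2

2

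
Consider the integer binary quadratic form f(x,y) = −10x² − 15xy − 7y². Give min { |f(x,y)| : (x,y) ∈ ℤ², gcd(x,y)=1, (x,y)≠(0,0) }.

translate: b→-5 (≡15 mod 20), so (10,15,7)→(10,-5,2)
flip: (10,-5,2)→(2,5,10)
translate: b→1 (≡5 mod 4), so (2,5,10)→(2,1,7)
reduced (well bottom): (2,1,7) with a≤c, −a<b≤a
well minimum |f| = |-2| = 2 (negative-definite)

2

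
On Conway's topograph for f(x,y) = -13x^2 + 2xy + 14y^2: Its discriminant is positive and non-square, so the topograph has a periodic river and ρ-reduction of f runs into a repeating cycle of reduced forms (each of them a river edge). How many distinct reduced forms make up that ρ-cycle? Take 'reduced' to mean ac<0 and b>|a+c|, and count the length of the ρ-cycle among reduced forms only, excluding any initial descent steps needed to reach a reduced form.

D = 732, ⌊√D⌋ = 27
river: ρ → (14,26,-1)
river: ρ → (-1,26,14)
river: ρ → (14,2,-13)
river: ρ → (-13,24,3)
river: ρ → (3,24,-13)
river: ρ → (-13,2,14)
ρ-cycle length = 6 (tail of 0 descent steps not counted)

6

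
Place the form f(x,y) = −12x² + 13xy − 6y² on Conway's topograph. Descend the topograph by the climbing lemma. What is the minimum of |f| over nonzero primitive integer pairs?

translate: b→11 (≡-13 mod 24), so (12,-13,6)→(12,11,5)
flip: (12,11,5)→(5,-11,12)
translate: b→-1 (≡-11 mod 10), so (5,-11,12)→(5,-1,6)
reduced (well bottom): (5,-1,6) with a≤c, −a<b≤a
well minimum |f| = |-5| = 5 (negative-definite)

5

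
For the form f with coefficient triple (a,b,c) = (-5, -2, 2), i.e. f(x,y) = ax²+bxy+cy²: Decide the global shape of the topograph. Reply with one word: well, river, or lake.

D = b²−4ac = (-2)² − 4·(-5)·2 = 44
D > 0 non-square ⇒ indefinite ⇒ periodic river

river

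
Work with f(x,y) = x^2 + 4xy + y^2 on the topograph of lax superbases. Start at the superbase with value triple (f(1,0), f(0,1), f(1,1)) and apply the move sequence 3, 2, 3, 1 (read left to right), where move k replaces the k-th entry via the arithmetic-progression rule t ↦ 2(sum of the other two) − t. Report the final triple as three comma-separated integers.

start (1,1,6) = (f(1,0),f(0,1),f(1,1))
replace slot 3: 2·(1+1) − 6 = -2 → (1,1,-2)
replace slot 2: 2·(1+(-2)) − 1 = -3 → (1,-3,-2)
replace slot 3: 2·(1+(-3)) − (-2) = -2 → (1,-3,-2)
replace slot 1: 2·((-3)+(-2)) − 1 = -11 → (-11,-3,-2)

-11,-3,-2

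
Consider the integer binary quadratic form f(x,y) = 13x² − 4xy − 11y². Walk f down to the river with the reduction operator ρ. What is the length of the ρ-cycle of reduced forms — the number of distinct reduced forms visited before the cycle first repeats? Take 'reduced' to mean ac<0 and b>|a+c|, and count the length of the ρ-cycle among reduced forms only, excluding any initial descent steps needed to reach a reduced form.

D = 588, ⌊√D⌋ = 24
descent: ρ → (-11,4,13)  [lands on river]
river: ρ → (13,22,-2)
river: ρ → (-2,22,13)
river: ρ → (13,4,-11)
river: ρ → (-11,18,6)
river: ρ → (6,18,-11)
ρ-cycle length = 6 (tail of 1 descent step not counted)

6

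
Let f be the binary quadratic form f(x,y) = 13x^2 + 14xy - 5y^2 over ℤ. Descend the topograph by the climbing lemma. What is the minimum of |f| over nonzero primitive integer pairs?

river: ρ → (-5,16,10)
river: ρ → (10,4,-11)
river: ρ → (-11,18,3)
river: ρ → (3,18,-11)
river: ρ → (-11,4,10)
river: ρ → (10,16,-5)
river: ρ → (-5,14,13)
river: ρ → (13,12,-6)
river: ρ → (-6,12,13)
river: ρ → (13,14,-5)
closes: descent 0, river 10
min |a| on river = 3

3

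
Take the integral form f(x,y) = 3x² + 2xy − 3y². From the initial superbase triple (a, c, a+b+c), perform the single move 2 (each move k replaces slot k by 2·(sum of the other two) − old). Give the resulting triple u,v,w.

start (3,-3,2) = (f(1,0),f(0,1),f(1,1))
replace slot 2: 2·(3+2) − (-3) = 13 → (3,13,2)

3,13,2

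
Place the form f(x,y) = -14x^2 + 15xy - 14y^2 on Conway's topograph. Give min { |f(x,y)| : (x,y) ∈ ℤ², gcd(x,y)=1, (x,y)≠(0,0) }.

translate: b→13 (≡-15 mod 28), so (14,-15,14)→(14,13,13)
flip: (14,13,13)→(13,-13,14)
translate: b→13 (≡-13 mod 26), so (13,-13,14)→(13,13,14)
reduced (well bottom): (13,13,14) with a≤c, −a<b≤a
well minimum |f| = |-13| = 13 (negative-definite)

13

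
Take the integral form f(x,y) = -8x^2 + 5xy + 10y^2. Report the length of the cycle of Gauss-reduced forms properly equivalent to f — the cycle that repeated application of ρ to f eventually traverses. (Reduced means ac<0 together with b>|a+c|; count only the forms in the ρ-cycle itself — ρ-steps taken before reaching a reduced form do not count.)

D = 345, ⌊√D⌋ = 18
river: ρ → (10,15,-3)
river: ρ → (-3,15,10)
river: ρ → (10,5,-8)
river: ρ → (-8,11,7)
river: ρ → (7,17,-2)
river: ρ → (-2,15,15)
river: ρ → (15,15,-2)
river: ρ → (-2,17,7)
river: ρ → (7,11,-8)
river: ρ → (-8,5,10)
ρ-cycle length = 10 (tail of 0 descent steps not counted)

10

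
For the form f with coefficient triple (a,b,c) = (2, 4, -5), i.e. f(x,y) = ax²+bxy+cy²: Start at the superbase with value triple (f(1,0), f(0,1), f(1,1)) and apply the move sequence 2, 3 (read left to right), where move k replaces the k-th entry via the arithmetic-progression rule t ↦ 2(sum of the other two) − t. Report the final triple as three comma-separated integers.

start (2,-5,1) = (f(1,0),f(0,1),f(1,1))
replace slot 2: 2·(2+1) − (-5) = 11 → (2,11,1)
replace slot 3: 2·(2+11) − 1 = 25 → (2,11,25)

2,11,25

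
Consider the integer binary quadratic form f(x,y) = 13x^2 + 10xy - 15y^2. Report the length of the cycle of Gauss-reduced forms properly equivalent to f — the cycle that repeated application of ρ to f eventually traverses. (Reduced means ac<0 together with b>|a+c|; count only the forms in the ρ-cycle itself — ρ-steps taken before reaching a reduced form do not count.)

D = 880, ⌊√D⌋ = 29
river: ρ → (-15,20,8)
river: ρ → (8,28,-3)
river: ρ → (-3,26,17)
river: ρ → (17,8,-12)
river: ρ → (-12,16,13)
river: ρ → (13,10,-15)
ρ-cycle length = 6 (tail of 0 descent steps not counted)

6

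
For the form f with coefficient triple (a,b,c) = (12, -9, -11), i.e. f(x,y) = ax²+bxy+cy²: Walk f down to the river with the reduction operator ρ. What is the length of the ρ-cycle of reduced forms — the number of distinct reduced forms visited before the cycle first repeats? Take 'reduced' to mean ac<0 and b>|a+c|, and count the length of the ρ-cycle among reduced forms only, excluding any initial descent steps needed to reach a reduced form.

D = 609, ⌊√D⌋ = 24
descent: ρ → (-11,9,12)  [lands on river]
river: ρ → (12,15,-8)
river: ρ → (-8,17,10)
river: ρ → (10,23,-2)
river: ρ → (-2,21,21)
river: ρ → (21,21,-2)
river: ρ → (-2,23,10)
river: ρ → (10,17,-8)
river: ρ → (-8,15,12)
river: ρ → (12,9,-11)
river: ρ → (-11,13,10)
river: ρ → (10,7,-14)
river: ρ → (-14,21,3)
river: ρ → (3,21,-14)
river: ρ → (-14,7,10)
river: ρ → (10,13,-11)
ρ-cycle length = 16 (tail of 1 descent step not counted)

16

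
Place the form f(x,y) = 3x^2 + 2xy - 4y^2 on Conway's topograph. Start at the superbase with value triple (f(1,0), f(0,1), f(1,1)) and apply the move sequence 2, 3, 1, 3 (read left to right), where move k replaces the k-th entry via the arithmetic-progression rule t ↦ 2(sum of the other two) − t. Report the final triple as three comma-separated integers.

start (3,-4,1) = (f(1,0),f(0,1),f(1,1))
replace slot 2: 2·(3+1) − (-4) = 12 → (3,12,1)
replace slot 3: 2·(3+12) − 1 = 29 → (3,12,29)
replace slot 1: 2·(12+29) − 3 = 79 → (79,12,29)
replace slot 3: 2·(79+12) − 29 = 153 → (79,12,153)

79,12,153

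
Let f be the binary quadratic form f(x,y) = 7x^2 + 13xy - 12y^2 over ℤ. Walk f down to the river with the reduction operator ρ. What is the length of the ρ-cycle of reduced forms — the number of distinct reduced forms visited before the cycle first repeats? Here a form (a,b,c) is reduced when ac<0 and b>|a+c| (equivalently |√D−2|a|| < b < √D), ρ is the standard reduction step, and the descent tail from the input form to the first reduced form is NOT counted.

D = 505, ⌊√D⌋ = 22
river: ρ → (-12,11,8)
river: ρ → (8,21,-2)
river: ρ → (-2,19,18)
river: ρ → (18,17,-3)
river: ρ → (-3,19,12)
river: ρ → (12,5,-10)
river: ρ → (-10,15,7)
river: ρ → (7,13,-12)
ρ-cycle length = 8 (tail of 0 descent steps not counted)

8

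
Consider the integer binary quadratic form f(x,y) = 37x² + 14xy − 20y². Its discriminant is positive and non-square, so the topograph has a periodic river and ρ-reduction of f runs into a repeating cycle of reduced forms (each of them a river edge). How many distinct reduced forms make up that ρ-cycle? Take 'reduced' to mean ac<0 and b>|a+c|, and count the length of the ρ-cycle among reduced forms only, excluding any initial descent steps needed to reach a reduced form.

D = 3156, ⌊√D⌋ = 56
descent: ρ → (-20,26,31)  [lands on river]
river: ρ → (31,36,-15)
river: ρ → (-15,54,4)
river: ρ → (4,50,-41)
river: ρ → (-41,32,13)
river: ρ → (13,46,-20)
river: ρ → (-20,34,25)
river: ρ → (25,16,-29)
river: ρ → (-29,42,12)
river: ρ → (12,54,-5)
river: ρ → (-5,56,1)
river: ρ → (1,56,-5)
river: ρ → (-5,54,12)
river: ρ → (12,42,-29)
river: ρ → (-29,16,25)
river: ρ → (25,34,-20)
river: ρ → (-20,46,13)
river: ρ → (13,32,-41)
river: ρ → (-41,50,4)
river: ρ → (4,54,-15)
river: ρ → (-15,36,31)
river: ρ → (31,26,-20)
river: ρ → (-20,54,3)
river: ρ → (3,54,-20)
ρ-cycle length = 24 (tail of 1 descent step not counted)

24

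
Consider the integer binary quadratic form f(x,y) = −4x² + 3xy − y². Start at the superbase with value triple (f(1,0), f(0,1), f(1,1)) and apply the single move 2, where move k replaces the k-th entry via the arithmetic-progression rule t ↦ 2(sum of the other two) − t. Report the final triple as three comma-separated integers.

start (-4,-1,-2) = (f(1,0),f(0,1),f(1,1))
replace slot 2: 2·((-4)+(-2)) − (-1) = -11 → (-4,-11,-2)

-4,-11,-2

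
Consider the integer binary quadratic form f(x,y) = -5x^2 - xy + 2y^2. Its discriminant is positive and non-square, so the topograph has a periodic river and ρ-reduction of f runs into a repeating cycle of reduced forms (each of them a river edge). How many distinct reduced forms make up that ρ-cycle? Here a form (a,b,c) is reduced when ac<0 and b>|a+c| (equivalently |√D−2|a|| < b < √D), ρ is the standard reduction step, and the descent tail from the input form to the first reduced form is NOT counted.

D = 41, ⌊√D⌋ = 6
descent: ρ → (2,5,-2)  [lands on river]
river: ρ → (-2,3,4)
river: ρ → (4,5,-1)
river: ρ → (-1,5,4)
river: ρ → (4,3,-2)
river: ρ → (-2,5,2)
river: ρ → (2,3,-4)
river: ρ → (-4,5,1)
river: ρ → (1,5,-4)
river: ρ → (-4,3,2)
ρ-cycle length = 10 (tail of 1 descent step not counted)

10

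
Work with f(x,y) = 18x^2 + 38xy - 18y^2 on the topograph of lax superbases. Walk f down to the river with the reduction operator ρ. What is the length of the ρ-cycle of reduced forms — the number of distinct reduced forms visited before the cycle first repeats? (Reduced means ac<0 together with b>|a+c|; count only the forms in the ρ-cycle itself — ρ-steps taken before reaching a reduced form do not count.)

D = 2740, ⌊√D⌋ = 52
river: ρ → (-18,34,22)
river: ρ → (22,10,-30)
river: ρ → (-30,50,2)
river: ρ → (2,50,-30)
river: ρ → (-30,10,22)
river: ρ → (22,34,-18)
river: ρ → (-18,38,18)
river: ρ → (18,34,-22)
river: ρ → (-22,10,30)
river: ρ → (30,50,-2)
river: ρ → (-2,50,30)
river: ρ → (30,10,-22)
river: ρ → (-22,34,18)
river: ρ → (18,38,-18)
ρ-cycle length = 14 (tail of 0 descent steps not counted)

14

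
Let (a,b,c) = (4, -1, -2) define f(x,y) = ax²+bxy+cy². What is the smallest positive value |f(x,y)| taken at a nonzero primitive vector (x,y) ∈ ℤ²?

descent: ρ → (-2,5,1)  [lands on river]
river: ρ → (1,5,-2)
river: ρ → (-2,3,3)
river: ρ → (3,3,-2)
closes: descent 1, river 4
min |a| on river = 1

1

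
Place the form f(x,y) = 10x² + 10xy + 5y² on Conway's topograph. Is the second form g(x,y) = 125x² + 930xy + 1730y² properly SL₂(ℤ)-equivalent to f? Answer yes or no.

D₁ = -100, D₂ = -100
f: flip: (10,10,5)→(5,-10,10)
f: translate: b→0 (≡-10 mod 10), so (5,-10,10)→(5,0,5)
f: reduced (well bottom): (5,0,5) with a≤c, −a<b≤a
g: translate: b→-70 (≡930 mod 250), so (125,930,1730)→(125,-70,10)
g: flip: (125,-70,10)→(10,70,125)
g: translate: b→10 (≡70 mod 20), so (10,70,125)→(10,10,5)
g: flip: (10,10,5)→(5,-10,10)
g: translate: b→0 (≡-10 mod 10), so (5,-10,10)→(5,0,5)
g: reduced (well bottom): (5,0,5) with a≤c, −a<b≤a
reduced forms (5, 0, 5) vs (5, 0, 5) ⇒ equivalent

yes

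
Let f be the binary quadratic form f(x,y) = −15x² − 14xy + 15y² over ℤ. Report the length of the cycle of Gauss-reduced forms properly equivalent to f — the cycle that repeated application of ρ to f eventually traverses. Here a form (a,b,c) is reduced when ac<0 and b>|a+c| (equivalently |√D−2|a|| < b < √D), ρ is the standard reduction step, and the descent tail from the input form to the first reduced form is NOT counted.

D = 1096, ⌊√D⌋ = 33
descent: ρ → (15,14,-15)  [lands on river]
river: ρ → (-15,16,14)
river: ρ → (14,12,-17)
river: ρ → (-17,22,9)
river: ρ → (9,32,-2)
river: ρ → (-2,32,9)
river: ρ → (9,22,-17)
river: ρ → (-17,12,14)
river: ρ → (14,16,-15)
river: ρ → (-15,14,15)
river: ρ → (15,16,-14)
river: ρ → (-14,12,17)
river: ρ → (17,22,-9)
river: ρ → (-9,32,2)
river: ρ → (2,32,-9)
river: ρ → (-9,22,17)
river: ρ → (17,12,-14)
river: ρ → (-14,16,15)
ρ-cycle length = 18 (tail of 1 descent step not counted)

18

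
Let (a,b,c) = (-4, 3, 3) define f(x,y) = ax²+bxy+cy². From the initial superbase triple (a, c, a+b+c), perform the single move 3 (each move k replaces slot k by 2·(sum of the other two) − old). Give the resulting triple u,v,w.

start (-4,3,2) = (f(1,0),f(0,1),f(1,1))
replace slot 3: 2·((-4)+3) − 2 = -4 → (-4,3,-4)

-4,3,-4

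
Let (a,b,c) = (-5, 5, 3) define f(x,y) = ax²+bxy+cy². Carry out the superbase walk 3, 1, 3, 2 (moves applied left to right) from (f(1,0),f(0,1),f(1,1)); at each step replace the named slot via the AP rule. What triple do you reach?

start (-5,3,3) = (f(1,0),f(0,1),f(1,1))
replace slot 3: 2·((-5)+3) − 3 = -7 → (-5,3,-7)
replace slot 1: 2·(3+(-7)) − (-5) = -3 → (-3,3,-7)
replace slot 3: 2·((-3)+3) − (-7) = 7 → (-3,3,7)
replace slot 2: 2·((-3)+7) − 3 = 5 → (-3,5,7)

-3,5,7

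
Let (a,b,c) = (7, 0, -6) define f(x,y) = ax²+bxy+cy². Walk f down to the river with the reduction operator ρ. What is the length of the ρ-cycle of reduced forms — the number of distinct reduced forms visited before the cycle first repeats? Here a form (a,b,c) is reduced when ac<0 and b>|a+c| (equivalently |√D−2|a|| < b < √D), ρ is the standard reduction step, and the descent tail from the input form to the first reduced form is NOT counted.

D = 168, ⌊√D⌋ = 12
descent: ρ → (-6,12,1)  [lands on river]
river: ρ → (1,12,-6)
ρ-cycle length = 2 (tail of 1 descent step not counted)

2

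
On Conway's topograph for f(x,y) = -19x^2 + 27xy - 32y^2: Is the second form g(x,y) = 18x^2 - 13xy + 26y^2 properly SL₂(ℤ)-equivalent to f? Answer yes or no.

D₁ = -1703, D₂ = -1703
f is negative-definite; reduce −f:
−f: translate: b→11 (≡-27 mod 38), so (19,-27,32)→(19,11,24)
−f: reduced (well bottom): (19,11,24) with a≤c, −a<b≤a
flip sign back: reduced form of f is (-19,-11,-24)
g: reduced (well bottom): (18,-13,26) with a≤c, −a<b≤a
reduced forms (-19, -11, -24) vs (18, -13, 26) ⇒ inequivalent

no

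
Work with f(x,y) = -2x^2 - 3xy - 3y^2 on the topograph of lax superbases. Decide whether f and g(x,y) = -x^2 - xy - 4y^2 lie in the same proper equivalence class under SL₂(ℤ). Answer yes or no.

D₁ = -15, D₂ = -15
f is negative-definite; reduce −f:
−f: translate: b→-1 (≡3 mod 4), so (2,3,3)→(2,-1,2)
−f: flip: (2,-1,2)→(2,1,2)
−f: reduced (well bottom): (2,1,2) with a≤c, −a<b≤a
flip sign back: reduced form of f is (-2,-1,-2)
g is negative-definite; reduce −g:
−g: reduced (well bottom): (1,1,4) with a≤c, −a<b≤a
flip sign back: reduced form of g is (-1,-1,-4)
reduced forms (-2, -1, -2) vs (-1, -1, -4) ⇒ inequivalent

no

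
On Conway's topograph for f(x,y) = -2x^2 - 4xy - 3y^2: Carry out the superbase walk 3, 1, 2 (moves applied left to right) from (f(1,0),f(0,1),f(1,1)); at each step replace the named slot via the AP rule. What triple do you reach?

start (-2,-3,-9) = (f(1,0),f(0,1),f(1,1))
replace slot 3: 2·((-2)+(-3)) − (-9) = -1 → (-2,-3,-1)
replace slot 1: 2·((-3)+(-1)) − (-2) = -6 → (-6,-3,-1)
replace slot 2: 2·((-6)+(-1)) − (-3) = -11 → (-6,-11,-1)

-6,-11,-1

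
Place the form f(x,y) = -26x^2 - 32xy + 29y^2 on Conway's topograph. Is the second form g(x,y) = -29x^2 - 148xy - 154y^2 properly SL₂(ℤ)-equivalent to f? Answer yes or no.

D₁ = 4040, D₂ = 4040
river cycle of f (length 18): (29, 32, -26), (-26, 20, 35), (35, 50, -11), (-11, 60, 10), (10, 60, -11), (-11, 50, 35), (35, 20, -26), (-26, 32, 29), (29, 26, -29), (-29, 32, 26), … (8 more)
river cycle of g (length 18): (-29, 26, 29), (29, 32, -26), (-26, 20, 35), (35, 50, -11), (-11, 60, 10), (10, 60, -11), (-11, 50, 35), (35, 20, -26), (-26, 32, 29), (29, 26, -29), … (8 more)
cycles coincide ⇒ equivalent

yes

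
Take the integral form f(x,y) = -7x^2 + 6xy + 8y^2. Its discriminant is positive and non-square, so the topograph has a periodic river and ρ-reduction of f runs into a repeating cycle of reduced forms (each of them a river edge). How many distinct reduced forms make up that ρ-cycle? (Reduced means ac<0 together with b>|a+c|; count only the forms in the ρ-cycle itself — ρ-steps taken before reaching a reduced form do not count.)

D = 260, ⌊√D⌋ = 16
river: ρ → (8,10,-5)
river: ρ → (-5,10,8)
river: ρ → (8,6,-7)
river: ρ → (-7,8,7)
river: ρ → (7,6,-8)
river: ρ → (-8,10,5)
river: ρ → (5,10,-8)
river: ρ → (-8,6,7)
river: ρ → (7,8,-7)
river: ρ → (-7,6,8)
ρ-cycle length = 10 (tail of 0 descent steps not counted)

10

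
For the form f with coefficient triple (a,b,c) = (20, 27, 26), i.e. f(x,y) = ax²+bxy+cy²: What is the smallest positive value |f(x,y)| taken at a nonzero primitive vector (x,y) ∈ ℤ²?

translate: b→-13 (≡27 mod 40), so (20,27,26)→(20,-13,19)
flip: (20,-13,19)→(19,13,20)
reduced (well bottom): (19,13,20) with a≤c, −a<b≤a
well minimum = a = 19

19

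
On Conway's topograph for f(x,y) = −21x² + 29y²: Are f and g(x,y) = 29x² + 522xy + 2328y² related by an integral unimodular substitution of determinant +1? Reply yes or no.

D₁ = 2436, D₂ = 2436
river cycle of f (length 12): (-21, 42, 8), (8, 38, -31), (-31, 24, 15), (15, 36, -19), (-19, 40, 11), (11, 48, -3), (-3, 48, 11), (11, 40, -19), (-19, 36, 15), (15, 24, -31), … (2 more)
river cycle of g (length 12): (-21, 42, 8), (8, 38, -31), (-31, 24, 15), (15, 36, -19), (-19, 40, 11), (11, 48, -3), (-3, 48, 11), (11, 40, -19), (-19, 36, 15), (15, 24, -31), … (2 more)
cycles coincide ⇒ equivalent

yes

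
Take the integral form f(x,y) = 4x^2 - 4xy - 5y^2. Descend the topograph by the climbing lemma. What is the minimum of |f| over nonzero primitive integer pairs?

descent: ρ → (-5,4,4)  [lands on river]
river: ρ → (4,4,-5)
river: ρ → (-5,6,3)
river: ρ → (3,6,-5)
closes: descent 1, river 4
min |a| on river = 3

3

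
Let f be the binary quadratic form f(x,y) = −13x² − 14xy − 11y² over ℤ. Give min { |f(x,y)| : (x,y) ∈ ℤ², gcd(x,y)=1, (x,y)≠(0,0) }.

translate: b→-12 (≡14 mod 26), so (13,14,11)→(13,-12,10)
flip: (13,-12,10)→(10,12,13)
translate: b→-8 (≡12 mod 20), so (10,12,13)→(10,-8,11)
reduced (well bottom): (10,-8,11) with a≤c, −a<b≤a
well minimum |f| = |-10| = 10 (negative-definite)

10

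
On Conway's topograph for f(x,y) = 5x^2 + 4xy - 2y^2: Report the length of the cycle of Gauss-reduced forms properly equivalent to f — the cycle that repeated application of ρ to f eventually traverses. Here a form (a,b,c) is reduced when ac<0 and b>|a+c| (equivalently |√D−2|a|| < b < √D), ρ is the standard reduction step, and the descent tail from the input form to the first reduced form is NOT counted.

D = 56, ⌊√D⌋ = 7
river: ρ → (-2,4,5)
river: ρ → (5,6,-1)
river: ρ → (-1,6,5)
river: ρ → (5,4,-2)
ρ-cycle length = 4 (tail of 0 descent steps not counted)

4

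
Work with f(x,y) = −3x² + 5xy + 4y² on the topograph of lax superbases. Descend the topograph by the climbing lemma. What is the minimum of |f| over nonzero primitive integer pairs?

river: ρ → (4,3,-4)
river: ρ → (-4,5,3)
river: ρ → (3,7,-2)
river: ρ → (-2,5,6)
river: ρ → (6,7,-1)
river: ρ → (-1,7,6)
river: ρ → (6,5,-2)
river: ρ → (-2,7,3)
river: ρ → (3,5,-4)
river: ρ → (-4,3,4)
river: ρ → (4,5,-3)
river: ρ → (-3,7,2)
river: ρ → (2,5,-6)
river: ρ → (-6,7,1)
river: ρ → (1,7,-6)
river: ρ → (-6,5,2)
river: ρ → (2,7,-3)
river: ρ → (-3,5,4)
closes: descent 0, river 18
min |a| on river = 1

1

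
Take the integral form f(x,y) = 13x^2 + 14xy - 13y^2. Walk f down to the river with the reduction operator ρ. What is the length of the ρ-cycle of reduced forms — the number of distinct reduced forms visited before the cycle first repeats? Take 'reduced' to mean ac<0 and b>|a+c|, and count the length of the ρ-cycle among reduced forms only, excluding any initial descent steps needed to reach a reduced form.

D = 872, ⌊√D⌋ = 29
river: ρ → (-13,12,14)
river: ρ → (14,16,-11)
river: ρ → (-11,28,2)
river: ρ → (2,28,-11)
river: ρ → (-11,16,14)
river: ρ → (14,12,-13)
river: ρ → (-13,14,13)
river: ρ → (13,12,-14)
river: ρ → (-14,16,11)
river: ρ → (11,28,-2)
river: ρ → (-2,28,11)
river: ρ → (11,16,-14)
river: ρ → (-14,12,13)
river: ρ → (13,14,-13)
ρ-cycle length = 14 (tail of 0 descent steps not counted)

14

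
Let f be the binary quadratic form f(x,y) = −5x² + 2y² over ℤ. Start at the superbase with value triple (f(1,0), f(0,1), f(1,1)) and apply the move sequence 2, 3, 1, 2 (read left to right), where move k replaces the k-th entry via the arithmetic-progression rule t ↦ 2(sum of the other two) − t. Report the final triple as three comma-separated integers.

start (-5,2,-3) = (f(1,0),f(0,1),f(1,1))
replace slot 2: 2·((-5)+(-3)) − 2 = -18 → (-5,-18,-3)
replace slot 3: 2·((-5)+(-18)) − (-3) = -43 → (-5,-18,-43)
replace slot 1: 2·((-18)+(-43)) − (-5) = -117 → (-117,-18,-43)
replace slot 2: 2·((-117)+(-43)) − (-18) = -302 → (-117,-302,-43)

-117,-302,-43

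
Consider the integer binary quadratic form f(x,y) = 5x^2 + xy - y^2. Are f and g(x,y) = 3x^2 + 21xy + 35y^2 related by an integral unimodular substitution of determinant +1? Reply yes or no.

D₁ = 21, D₂ = 21
river cycle of f (length 2): (-1, 3, 3), (3, 3, -1)
river cycle of g (length 2): (3, 3, -1), (-1, 3, 3)
cycles coincide ⇒ equivalent

yes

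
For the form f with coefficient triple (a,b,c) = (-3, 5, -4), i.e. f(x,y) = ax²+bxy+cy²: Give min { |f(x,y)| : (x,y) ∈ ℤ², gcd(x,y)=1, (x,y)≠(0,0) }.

translate: b→1 (≡-5 mod 6), so (3,-5,4)→(3,1,2)
flip: (3,1,2)→(2,-1,3)
reduced (well bottom): (2,-1,3) with a≤c, −a<b≤a
well minimum |f| = |-2| = 2 (negative-definite)

2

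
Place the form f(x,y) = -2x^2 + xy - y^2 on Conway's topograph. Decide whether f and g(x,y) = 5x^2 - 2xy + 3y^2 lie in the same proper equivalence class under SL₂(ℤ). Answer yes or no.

D₁ = -7, D₂ = -56
discriminants differ ⇒ not SL₂(ℤ)-equivalent

no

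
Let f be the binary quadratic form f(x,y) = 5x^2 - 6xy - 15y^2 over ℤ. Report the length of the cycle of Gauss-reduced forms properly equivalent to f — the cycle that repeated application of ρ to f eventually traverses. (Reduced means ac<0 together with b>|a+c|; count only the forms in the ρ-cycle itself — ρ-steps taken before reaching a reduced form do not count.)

D = 336, ⌊√D⌋ = 18
descent: ρ → (-15,6,5)
descent: ρ → (5,14,-7)  [lands on river]
river: ρ → (-7,14,5)
river: ρ → (5,16,-4)
river: ρ → (-4,16,5)
ρ-cycle length = 4 (tail of 2 descent steps not counted)

4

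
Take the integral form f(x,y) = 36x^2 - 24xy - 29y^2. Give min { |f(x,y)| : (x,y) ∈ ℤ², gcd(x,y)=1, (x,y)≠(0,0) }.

descent: ρ → (-29,24,36)  [lands on river]
river: ρ → (36,48,-17)
river: ρ → (-17,54,27)
river: ρ → (27,54,-17)
river: ρ → (-17,48,36)
river: ρ → (36,24,-29)
river: ρ → (-29,34,31)
river: ρ → (31,28,-32)
river: ρ → (-32,36,27)
river: ρ → (27,18,-41)
river: ρ → (-41,64,4)
river: ρ → (4,64,-41)
river: ρ → (-41,18,27)
river: ρ → (27,36,-32)
river: ρ → (-32,28,31)
river: ρ → (31,34,-29)
closes: descent 1, river 16
min |a| on river = 4

4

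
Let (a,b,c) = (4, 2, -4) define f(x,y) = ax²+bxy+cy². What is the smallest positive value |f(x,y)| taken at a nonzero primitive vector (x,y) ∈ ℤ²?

river: ρ → (-4,6,2)
river: ρ → (2,6,-4)
river: ρ → (-4,2,4)
river: ρ → (4,6,-2)
river: ρ → (-2,6,4)
river: ρ → (4,2,-4)
closes: descent 0, river 6
min |a| on river = 2

2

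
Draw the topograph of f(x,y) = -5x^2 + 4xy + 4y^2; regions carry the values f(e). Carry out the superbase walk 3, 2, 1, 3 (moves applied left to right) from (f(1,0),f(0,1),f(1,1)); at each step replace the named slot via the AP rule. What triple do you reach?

start (-5,4,3) = (f(1,0),f(0,1),f(1,1))
replace slot 3: 2·((-5)+4) − 3 = -5 → (-5,4,-5)
replace slot 2: 2·((-5)+(-5)) − 4 = -24 → (-5,-24,-5)
replace slot 1: 2·((-24)+(-5)) − (-5) = -53 → (-53,-24,-5)
replace slot 3: 2·((-53)+(-24)) − (-5) = -149 → (-53,-24,-149)

-53,-24,-149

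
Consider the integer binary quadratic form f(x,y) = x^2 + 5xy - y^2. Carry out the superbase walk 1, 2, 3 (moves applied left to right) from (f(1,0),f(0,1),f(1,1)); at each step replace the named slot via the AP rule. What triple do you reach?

start (1,-1,5) = (f(1,0),f(0,1),f(1,1))
replace slot 1: 2·((-1)+5) − 1 = 7 → (7,-1,5)
replace slot 2: 2·(7+5) − (-1) = 25 → (7,25,5)
replace slot 3: 2·(7+25) − 5 = 59 → (7,25,59)

7,25,59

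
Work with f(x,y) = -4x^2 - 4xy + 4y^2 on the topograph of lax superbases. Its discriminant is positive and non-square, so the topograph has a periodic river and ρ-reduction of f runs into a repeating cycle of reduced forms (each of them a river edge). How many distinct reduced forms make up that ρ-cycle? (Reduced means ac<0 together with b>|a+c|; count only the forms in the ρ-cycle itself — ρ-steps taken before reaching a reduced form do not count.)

D = 80, ⌊√D⌋ = 8
descent: ρ → (4,4,-4)  [lands on river]
river: ρ → (-4,4,4)
ρ-cycle length = 2 (tail of 1 descent step not counted)

2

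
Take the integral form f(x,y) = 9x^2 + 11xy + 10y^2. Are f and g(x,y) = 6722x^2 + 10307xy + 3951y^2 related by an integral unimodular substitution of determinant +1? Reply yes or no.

D₁ = -239, D₂ = -239
f: translate: b→-7 (≡11 mod 18), so (9,11,10)→(9,-7,8)
f: flip: (9,-7,8)→(8,7,9)
f: reduced (well bottom): (8,7,9) with a≤c, −a<b≤a
g: translate: b→-3137 (≡10307 mod 13444), so (6722,10307,3951)→(6722,-3137,366)
g: flip: (6722,-3137,366)→(366,3137,6722)
g: translate: b→209 (≡3137 mod 732), so (366,3137,6722)→(366,209,30)
g: flip: (366,209,30)→(30,-209,366)
g: translate: b→-29 (≡-209 mod 60), so (30,-209,366)→(30,-29,9)
g: flip: (30,-29,9)→(9,29,30)
g: translate: b→-7 (≡29 mod 18), so (9,29,30)→(9,-7,8)
g: flip: (9,-7,8)→(8,7,9)
g: reduced (well bottom): (8,7,9) with a≤c, −a<b≤a
reduced forms (8, 7, 9) vs (8, 7, 9) ⇒ equivalent

yes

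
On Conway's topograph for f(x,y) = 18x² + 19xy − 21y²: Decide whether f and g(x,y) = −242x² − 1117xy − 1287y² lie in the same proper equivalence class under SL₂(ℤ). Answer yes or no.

D₁ = 1873, D₂ = 1873
river cycle of f (length 110): (-21, 23, 16), (16, 41, -3), (-3, 43, 2), (2, 41, -24), (-24, 7, 19), (19, 31, -12), (-12, 41, 4), (4, 39, -22), (-22, 5, 21), (21, 37, -6), … (100 more)
river cycle of g (length 110): (-21, 23, 16), (16, 41, -3), (-3, 43, 2), (2, 41, -24), (-24, 7, 19), (19, 31, -12), (-12, 41, 4), (4, 39, -22), (-22, 5, 21), (21, 37, -6), … (100 more)
cycles coincide ⇒ equivalent

yes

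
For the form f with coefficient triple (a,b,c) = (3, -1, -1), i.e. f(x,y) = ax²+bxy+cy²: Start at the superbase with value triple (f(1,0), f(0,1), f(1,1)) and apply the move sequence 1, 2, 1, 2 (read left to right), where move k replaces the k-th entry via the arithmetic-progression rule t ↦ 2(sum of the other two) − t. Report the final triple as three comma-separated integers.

start (3,-1,1) = (f(1,0),f(0,1),f(1,1))
replace slot 1: 2·((-1)+1) − 3 = -3 → (-3,-1,1)
replace slot 2: 2·((-3)+1) − (-1) = -3 → (-3,-3,1)
replace slot 1: 2·((-3)+1) − (-3) = -1 → (-1,-3,1)
replace slot 2: 2·((-1)+1) − (-3) = 3 → (-1,3,1)

-1,3,1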